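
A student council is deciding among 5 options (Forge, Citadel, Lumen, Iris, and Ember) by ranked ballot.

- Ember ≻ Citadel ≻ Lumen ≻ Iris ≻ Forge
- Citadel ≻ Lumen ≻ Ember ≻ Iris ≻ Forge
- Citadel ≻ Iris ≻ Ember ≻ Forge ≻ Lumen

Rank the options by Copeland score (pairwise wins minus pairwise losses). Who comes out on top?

Citadel

Pairwise results:
  Forge vs Citadel: Citadel wins 3–0.
  Forge vs Lumen: Lumen wins 2–1.
  Forge vs Iris: Iris wins 3–0.
  Forge vs Ember: Ember wins 3–0.
  Citadel vs Lumen: Citadel wins 3–0.
  Citadel vs Iris: Citadel wins 3–0.
  Citadel vs Ember: Citadel wins 2–1.
  Lumen vs Iris: Lumen wins 2–1.
  Lumen vs Ember: Ember wins 2–1.
  Iris vs Ember: Ember wins 2–1.
Copeland scores (wins − losses):
  Forge: 0 − 4 = -4
  Citadel: 4 − 0 = 4
  Lumen: 2 − 2 = 0
  Iris: 1 − 3 = -2
  Ember: 3 − 1 = 2
Citadel has the best Copeland score.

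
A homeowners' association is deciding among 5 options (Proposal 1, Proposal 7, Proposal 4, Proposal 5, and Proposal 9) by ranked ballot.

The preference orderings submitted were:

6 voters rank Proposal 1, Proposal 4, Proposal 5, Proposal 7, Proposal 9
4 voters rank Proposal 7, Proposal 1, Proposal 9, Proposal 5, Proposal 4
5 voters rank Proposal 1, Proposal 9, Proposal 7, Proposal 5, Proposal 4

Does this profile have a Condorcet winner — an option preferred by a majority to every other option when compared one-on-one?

Yes

Head-to-head results (15 voters total):
Proposal 1 vs Proposal 7: Proposal 1 wins 11–4.
Proposal 1 vs Proposal 4: Proposal 1 wins 15–0.
Proposal 1 vs Proposal 5: Proposal 1 wins 15–0.
Proposal 1 vs Proposal 9: Proposal 1 wins 15–0.
Proposal 7 vs Proposal 4: Proposal 7 wins 9–6.
Proposal 7 vs Proposal 5: Proposal 7 wins 9–6.
Proposal 7 vs Proposal 9: Proposal 7 wins 10–5.
Proposal 4 vs Proposal 5: Proposal 5 wins 9–6.
Proposal 4 vs Proposal 9: Proposal 9 wins 9–6.
Proposal 5 vs Proposal 9: Proposal 9 wins 9–6.
Proposal 1 beats each rival — Proposal 7 (11–4), Proposal 4 (15–0), Proposal 5 (15–0), Proposal 9 (15–0) — so Proposal 1 is the Condorcet winner.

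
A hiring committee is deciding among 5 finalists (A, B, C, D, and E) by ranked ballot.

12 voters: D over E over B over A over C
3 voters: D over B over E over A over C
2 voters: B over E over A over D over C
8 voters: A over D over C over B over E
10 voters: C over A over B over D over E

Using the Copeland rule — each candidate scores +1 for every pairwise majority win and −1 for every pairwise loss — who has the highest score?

Pairwise results:
  A vs B: A wins 18–17.
  A vs C: A wins 25–10.
  A vs D: A wins 20–15.
  A vs E: A wins 18–17.
  B vs C: C wins 18–17.
  B vs D: D wins 23–12.
  B vs E: B wins 23–12.
  C vs D: D wins 25–10.
  C vs E: C wins 18–17.
  D vs E: D wins 33–2.
Copeland scores (wins − losses):
  A: 4 − 0 = 4
  B: 1 − 3 = -2
  C: 2 − 2 = 0
  D: 3 − 1 = 2
  E: 0 − 4 = -4
A has the best Copeland score.

A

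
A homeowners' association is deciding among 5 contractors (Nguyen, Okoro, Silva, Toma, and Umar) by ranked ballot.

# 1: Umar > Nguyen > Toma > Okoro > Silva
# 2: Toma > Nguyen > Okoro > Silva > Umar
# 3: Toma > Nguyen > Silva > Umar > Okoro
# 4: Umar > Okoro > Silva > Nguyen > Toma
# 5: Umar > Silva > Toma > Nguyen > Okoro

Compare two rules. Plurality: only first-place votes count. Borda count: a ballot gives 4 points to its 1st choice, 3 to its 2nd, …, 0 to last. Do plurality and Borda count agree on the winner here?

Plurality first-place counts: Nguyen 0, Okoro 0, Silva 0, Toma 2, Umar 3 → Umar.
Borda totals: Nguyen 11, Okoro 6, Silva 8, Toma 12, Umar 13 → Umar.
The two rules agree on Umar.

Yes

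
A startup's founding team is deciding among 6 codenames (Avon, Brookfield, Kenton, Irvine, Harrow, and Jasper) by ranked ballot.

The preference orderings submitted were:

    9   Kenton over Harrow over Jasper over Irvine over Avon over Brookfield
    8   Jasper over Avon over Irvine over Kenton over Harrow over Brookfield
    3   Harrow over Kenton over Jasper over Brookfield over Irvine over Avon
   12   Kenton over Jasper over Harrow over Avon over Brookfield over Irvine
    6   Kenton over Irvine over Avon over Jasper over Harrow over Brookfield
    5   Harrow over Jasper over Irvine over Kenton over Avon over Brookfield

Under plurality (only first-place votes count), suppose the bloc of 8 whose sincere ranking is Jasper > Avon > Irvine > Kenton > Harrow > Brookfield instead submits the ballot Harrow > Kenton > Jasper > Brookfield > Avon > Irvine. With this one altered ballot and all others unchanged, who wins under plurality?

First-place totals with the altered ballot: Avon 0, Brookfield 0, Kenton 27, Irvine 0, Harrow 16, Jasper 0.
The winner is unchanged: still Kenton.

Kenton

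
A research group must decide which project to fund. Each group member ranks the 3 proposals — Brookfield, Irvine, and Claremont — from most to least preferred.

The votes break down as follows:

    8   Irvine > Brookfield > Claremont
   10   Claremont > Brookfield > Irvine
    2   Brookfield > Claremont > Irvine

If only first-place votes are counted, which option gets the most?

First-place vote totals:
  Brookfield: 2
  Irvine: 8
  Claremont: 10
Claremont has the most first-place votes.

Claremont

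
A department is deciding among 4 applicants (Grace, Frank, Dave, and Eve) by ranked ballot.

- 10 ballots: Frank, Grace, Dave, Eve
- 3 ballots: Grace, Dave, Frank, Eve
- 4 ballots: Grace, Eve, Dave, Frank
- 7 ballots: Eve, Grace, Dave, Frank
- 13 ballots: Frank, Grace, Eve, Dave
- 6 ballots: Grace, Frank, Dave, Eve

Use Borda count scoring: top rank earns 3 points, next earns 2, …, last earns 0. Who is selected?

Grace

Borda scores:
  Grace: 10·2 + 3·3 + 4·3 + 7·2 + 13·2 + 6·3 = 99
  Frank: 10·3 + 3·1 + 4·0 + 7·0 + 13·3 + 6·2 = 84
  Dave: 10·1 + 3·2 + 4·1 + 7·1 + 13·0 + 6·1 = 33
  Eve: 10·0 + 3·0 + 4·2 + 7·3 + 13·1 + 6·0 = 42
Grace has the highest total.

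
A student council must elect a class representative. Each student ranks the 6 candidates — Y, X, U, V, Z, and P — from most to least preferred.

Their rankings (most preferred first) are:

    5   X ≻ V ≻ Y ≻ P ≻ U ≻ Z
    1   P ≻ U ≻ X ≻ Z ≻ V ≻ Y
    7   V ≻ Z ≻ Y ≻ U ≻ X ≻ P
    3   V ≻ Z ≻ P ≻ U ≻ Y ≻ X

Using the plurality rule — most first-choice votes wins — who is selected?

V

First-place vote totals:
  Y: 0
  X: 5
  U: 0
  V: 10
  Z: 0
  P: 1
V has the most first-place votes.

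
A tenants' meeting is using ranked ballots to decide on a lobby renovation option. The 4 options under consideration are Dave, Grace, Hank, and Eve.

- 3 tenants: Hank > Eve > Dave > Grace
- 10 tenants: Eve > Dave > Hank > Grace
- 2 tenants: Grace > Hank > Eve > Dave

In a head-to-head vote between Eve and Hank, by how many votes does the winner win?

Ballots ranking Eve above Hank: 10.
Ballots ranking Hank above Eve: 3+2 = 5.
Eve wins 10–5, a margin of 5.

5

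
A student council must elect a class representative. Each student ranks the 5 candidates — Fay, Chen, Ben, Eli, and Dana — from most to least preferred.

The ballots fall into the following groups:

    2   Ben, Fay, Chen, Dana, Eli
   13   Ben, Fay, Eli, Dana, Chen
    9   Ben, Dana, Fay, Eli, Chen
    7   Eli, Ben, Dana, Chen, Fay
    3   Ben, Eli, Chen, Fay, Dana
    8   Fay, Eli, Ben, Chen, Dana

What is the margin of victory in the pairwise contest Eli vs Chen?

Ballots ranking Eli above Chen: 13+9+7+3+8 = 40.
Ballots ranking Chen above Eli: 2.
Eli wins 40–2, a margin of 38.

38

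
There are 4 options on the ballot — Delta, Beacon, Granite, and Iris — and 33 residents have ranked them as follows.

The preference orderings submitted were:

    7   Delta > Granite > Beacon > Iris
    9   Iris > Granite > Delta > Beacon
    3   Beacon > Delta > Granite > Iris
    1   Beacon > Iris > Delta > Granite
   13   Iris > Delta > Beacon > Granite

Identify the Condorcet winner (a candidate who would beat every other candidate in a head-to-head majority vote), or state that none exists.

Head-to-head results (33 voters total):
Delta vs Beacon: Delta wins 29–4.
Delta vs Granite: Delta wins 24–9.
Delta vs Iris: Iris wins 23–10.
Beacon vs Granite: Beacon wins 17–16.
Beacon vs Iris: Iris wins 22–11.
Granite vs Iris: Iris wins 23–10.
Iris beats each rival — Delta (23–10), Beacon (22–11), Granite (23–10) — so Iris is the Condorcet winner.

Iris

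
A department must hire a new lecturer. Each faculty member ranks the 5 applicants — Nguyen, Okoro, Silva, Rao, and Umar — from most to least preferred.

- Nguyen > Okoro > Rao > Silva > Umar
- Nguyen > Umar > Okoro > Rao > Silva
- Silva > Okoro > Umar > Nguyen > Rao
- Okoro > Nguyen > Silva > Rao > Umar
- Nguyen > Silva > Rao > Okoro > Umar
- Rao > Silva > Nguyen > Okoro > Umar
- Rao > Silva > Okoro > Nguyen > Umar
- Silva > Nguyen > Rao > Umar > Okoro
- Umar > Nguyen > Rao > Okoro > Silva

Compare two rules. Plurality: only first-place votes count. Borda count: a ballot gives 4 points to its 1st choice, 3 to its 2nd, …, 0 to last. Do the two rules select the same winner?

Plurality first-place counts: Nguyen 3, Okoro 1, Silva 2, Rao 2, Umar 1 → Nguyen.
Borda totals: Nguyen 25, Okoro 17, Silva 20, Rao 18, Umar 10 → Nguyen.
The two rules agree on Nguyen.

Yes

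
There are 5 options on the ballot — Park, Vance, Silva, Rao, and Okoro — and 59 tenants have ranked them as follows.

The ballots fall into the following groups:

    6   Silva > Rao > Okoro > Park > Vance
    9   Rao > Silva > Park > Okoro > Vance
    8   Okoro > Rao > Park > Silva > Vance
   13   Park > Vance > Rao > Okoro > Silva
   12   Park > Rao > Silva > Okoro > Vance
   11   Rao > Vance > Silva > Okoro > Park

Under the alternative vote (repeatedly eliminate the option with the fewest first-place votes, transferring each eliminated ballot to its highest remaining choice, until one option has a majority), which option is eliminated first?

Vance

Round 1: Park 25, Rao 20, Okoro 8, Silva 6, Vance 0. Vance has the fewest and is eliminated.
Round 2: Park 25, Rao 20, Okoro 8, Silva 6. Silva has the fewest and is eliminated.
Round 3: Rao 26, Park 25, Okoro 8. Okoro has the fewest and is eliminated.
Round 4: Rao 34, Park 25. Rao has a majority.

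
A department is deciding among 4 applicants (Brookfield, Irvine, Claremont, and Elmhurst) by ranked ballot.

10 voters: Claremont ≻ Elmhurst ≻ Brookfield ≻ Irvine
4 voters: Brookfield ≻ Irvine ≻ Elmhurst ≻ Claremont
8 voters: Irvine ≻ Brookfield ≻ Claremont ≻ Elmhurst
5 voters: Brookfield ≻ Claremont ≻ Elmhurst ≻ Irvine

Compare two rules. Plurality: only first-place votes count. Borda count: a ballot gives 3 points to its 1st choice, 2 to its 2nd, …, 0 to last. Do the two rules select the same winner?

No

Plurality first-place counts: Brookfield 9, Irvine 8, Claremont 10, Elmhurst 0 → Claremont.
Borda totals: Brookfield 53, Irvine 32, Claremont 48, Elmhurst 29 → Brookfield.
The two rules disagree: plurality picks Claremont, Borda picks Brookfield.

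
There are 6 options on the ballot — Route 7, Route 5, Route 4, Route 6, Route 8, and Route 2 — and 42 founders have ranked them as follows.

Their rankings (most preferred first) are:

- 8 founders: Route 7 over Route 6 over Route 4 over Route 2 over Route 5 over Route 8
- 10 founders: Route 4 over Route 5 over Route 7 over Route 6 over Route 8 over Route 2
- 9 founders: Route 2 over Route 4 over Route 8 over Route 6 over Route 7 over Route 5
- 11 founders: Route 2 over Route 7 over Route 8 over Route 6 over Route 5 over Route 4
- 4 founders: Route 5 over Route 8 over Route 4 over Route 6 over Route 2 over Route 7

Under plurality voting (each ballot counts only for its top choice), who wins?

First-place vote totals:
  Route 7: 8
  Route 5: 4
  Route 4: 10
  Route 6: 0
  Route 8: 0
  Route 2: 20
Route 2 has the most first-place votes.

Route 2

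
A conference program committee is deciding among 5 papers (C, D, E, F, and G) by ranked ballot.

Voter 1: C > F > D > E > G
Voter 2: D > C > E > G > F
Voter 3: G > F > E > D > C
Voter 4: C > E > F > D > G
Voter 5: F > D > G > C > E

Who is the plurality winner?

First-place vote totals:
  C: 2
  D: 1
  E: 0
  F: 1
  G: 1
C has the most first-place votes.

C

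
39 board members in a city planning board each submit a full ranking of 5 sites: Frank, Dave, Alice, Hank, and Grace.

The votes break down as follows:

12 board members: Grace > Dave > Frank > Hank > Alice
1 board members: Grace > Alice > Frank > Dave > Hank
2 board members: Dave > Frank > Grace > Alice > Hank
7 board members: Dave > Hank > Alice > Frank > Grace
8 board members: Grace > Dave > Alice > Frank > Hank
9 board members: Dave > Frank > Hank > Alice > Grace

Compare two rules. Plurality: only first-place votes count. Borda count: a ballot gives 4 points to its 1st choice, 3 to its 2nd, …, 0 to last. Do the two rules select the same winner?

Plurality first-place counts: Frank 0, Dave 18, Alice 0, Hank 0, Grace 21 → Grace.
Borda totals: Frank 74, Dave 133, Alice 44, Hank 51, Grace 88 → Dave.
The two rules disagree: plurality picks Grace, Borda picks Dave.

No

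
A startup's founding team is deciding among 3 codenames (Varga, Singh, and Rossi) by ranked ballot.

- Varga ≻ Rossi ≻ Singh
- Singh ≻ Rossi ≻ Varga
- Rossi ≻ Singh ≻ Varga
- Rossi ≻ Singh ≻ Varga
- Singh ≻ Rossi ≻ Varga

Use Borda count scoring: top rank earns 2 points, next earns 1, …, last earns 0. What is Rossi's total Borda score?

7

Borda scores:
  Varga: 2 + 0 + 0 + 0 + 0 = 2
  Singh: 0 + 2 + 1 + 1 + 2 = 6
  Rossi: 1 + 1 + 2 + 2 + 1 = 7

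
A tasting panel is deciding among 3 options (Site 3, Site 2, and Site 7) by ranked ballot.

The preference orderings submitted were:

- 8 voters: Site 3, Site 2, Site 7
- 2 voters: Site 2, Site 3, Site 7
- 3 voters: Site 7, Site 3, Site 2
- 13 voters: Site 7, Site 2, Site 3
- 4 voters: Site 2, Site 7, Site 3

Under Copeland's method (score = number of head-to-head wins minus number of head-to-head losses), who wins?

Pairwise results:
  Site 3 vs Site 2: Site 2 wins 19–11.
  Site 3 vs Site 7: Site 7 wins 20–10.
  Site 2 vs Site 7: Site 7 wins 16–14.
Copeland scores (wins − losses):
  Site 3: 0 − 2 = -2
  Site 2: 1 − 1 = 0
  Site 7: 2 − 0 = 2
Site 7 has the best Copeland score.

Site 7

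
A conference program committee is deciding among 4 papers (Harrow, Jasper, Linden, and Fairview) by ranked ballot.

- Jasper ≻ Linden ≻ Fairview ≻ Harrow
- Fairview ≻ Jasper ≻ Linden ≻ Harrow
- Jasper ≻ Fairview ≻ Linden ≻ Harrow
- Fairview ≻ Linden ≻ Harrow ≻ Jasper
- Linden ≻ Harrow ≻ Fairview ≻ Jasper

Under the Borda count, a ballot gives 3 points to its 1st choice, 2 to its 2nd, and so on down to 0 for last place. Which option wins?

Borda scores:
  Harrow: 0 + 0 + 0 + 1 + 2 = 3
  Jasper: 3 + 2 + 3 + 0 + 0 = 8
  Linden: 2 + 1 + 1 + 2 + 3 = 9
  Fairview: 1 + 3 + 2 + 3 + 1 = 10
Fairview has the highest total.

Fairview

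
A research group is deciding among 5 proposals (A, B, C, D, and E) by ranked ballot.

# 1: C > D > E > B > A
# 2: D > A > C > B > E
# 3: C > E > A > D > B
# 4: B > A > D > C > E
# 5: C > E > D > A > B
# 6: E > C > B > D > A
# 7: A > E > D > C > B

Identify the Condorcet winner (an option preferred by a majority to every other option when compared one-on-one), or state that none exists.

C

Head-to-head results (7 voters total):
A vs B: A wins 4–3.
A vs C: C wins 4–3.
A vs D: D wins 4–3.
A vs E: E wins 4–3.
B vs C: C wins 6–1.
B vs D: D wins 5–2.
B vs E: E wins 5–2.
C vs D: C wins 4–3.
C vs E: C wins 5–2.
D vs E: E wins 4–3.
C beats each rival — A (4–3), B (6–1), D (4–3), E (5–2) — so C is the Condorcet winner.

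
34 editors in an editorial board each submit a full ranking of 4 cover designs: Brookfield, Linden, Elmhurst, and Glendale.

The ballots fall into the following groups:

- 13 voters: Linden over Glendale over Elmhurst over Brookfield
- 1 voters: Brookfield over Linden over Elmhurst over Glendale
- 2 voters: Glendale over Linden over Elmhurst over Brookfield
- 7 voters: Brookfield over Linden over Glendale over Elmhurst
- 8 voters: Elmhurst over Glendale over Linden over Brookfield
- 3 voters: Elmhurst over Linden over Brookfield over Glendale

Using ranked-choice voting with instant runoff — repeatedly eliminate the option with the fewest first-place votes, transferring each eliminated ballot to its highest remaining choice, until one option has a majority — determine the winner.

Round 1: Linden 13, Elmhurst 11, Brookfield 8, Glendale 2. Glendale has the fewest and is eliminated.
Round 2: Linden 15, Elmhurst 11, Brookfield 8. Brookfield has the fewest and is eliminated.
Round 3: Linden 23, Elmhurst 11. Linden has a majority.

Linden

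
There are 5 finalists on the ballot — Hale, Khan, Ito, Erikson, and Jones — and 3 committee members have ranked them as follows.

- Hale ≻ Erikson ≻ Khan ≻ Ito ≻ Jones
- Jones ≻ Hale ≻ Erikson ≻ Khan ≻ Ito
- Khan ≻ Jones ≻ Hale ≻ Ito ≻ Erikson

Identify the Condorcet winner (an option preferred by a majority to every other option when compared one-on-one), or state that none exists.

No Condorcet winner

Head-to-head results (3 voters total):
Hale vs Khan: Hale wins 2–1.
Hale vs Ito: Hale wins 3–0.
Hale vs Erikson: Hale wins 3–0.
Hale vs Jones: Jones wins 2–1.
Khan vs Ito: Khan wins 3–0.
Khan vs Erikson: Erikson wins 2–1.
Khan vs Jones: Khan wins 2–1.
Ito vs Erikson: Erikson wins 2–1.
Ito vs Jones: Jones wins 2–1.
Erikson vs Jones: Jones wins 2–1.
No candidate beats all others: Hale beats Khan beats Jones beats Hale, a majority cycle.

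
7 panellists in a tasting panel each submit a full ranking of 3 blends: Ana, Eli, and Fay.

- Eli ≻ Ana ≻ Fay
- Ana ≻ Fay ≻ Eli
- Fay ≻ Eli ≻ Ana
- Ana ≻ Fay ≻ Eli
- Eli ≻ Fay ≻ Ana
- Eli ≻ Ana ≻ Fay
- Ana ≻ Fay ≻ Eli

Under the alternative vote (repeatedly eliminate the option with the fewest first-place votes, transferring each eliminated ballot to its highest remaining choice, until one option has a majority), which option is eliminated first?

Round 1: Ana 3, Eli 3, Fay 1. Fay has the fewest and is eliminated.
Round 2: Eli 4, Ana 3. Eli has a majority.

Fay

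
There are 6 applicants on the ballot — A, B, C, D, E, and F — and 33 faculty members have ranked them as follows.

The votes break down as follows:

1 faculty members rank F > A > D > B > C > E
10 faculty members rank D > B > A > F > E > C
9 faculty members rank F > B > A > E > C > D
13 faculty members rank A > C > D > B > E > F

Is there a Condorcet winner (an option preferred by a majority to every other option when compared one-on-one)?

Head-to-head results (33 voters total):
A vs B: B wins 19–14.
A vs C: A wins 33–0.
A vs D: A wins 23–10.
A vs E: A wins 33–0.
A vs F: A wins 23–10.
B vs C: B wins 20–13.
B vs D: D wins 24–9.
B vs E: B wins 33–0.
B vs F: B wins 23–10.
C vs D: C wins 22–11.
C vs E: E wins 19–14.
C vs F: F wins 20–13.
D vs E: D wins 24–9.
D vs F: D wins 23–10.
E vs F: F wins 20–13.
No candidate beats all others: A beats D beats B beats A, a majority cycle.

No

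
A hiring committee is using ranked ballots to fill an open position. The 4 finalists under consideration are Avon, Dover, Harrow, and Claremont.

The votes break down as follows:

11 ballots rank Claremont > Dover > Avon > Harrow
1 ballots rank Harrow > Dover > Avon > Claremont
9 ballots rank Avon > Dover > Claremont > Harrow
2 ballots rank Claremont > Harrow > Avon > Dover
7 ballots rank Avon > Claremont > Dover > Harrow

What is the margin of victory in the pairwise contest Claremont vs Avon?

4

Ballots ranking Claremont above Avon: 11+2 = 13.
Ballots ranking Avon above Claremont: 1+9+7 = 17.
Avon wins 17–13, a margin of 4.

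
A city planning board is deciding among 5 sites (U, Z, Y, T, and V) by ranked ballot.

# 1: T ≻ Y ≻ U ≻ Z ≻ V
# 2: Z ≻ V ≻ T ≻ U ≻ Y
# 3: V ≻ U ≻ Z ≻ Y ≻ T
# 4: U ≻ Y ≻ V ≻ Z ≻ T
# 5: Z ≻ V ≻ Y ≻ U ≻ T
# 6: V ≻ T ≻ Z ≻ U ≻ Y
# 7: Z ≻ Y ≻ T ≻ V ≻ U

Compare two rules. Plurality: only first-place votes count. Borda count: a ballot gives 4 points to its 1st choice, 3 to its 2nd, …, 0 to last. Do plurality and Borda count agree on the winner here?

Plurality first-place counts: U 1, Z 3, Y 0, T 1, V 2 → Z.
Borda totals: U 12, Z 18, Y 12, T 11, V 17 → Z.
The two rules agree on Z.

Yes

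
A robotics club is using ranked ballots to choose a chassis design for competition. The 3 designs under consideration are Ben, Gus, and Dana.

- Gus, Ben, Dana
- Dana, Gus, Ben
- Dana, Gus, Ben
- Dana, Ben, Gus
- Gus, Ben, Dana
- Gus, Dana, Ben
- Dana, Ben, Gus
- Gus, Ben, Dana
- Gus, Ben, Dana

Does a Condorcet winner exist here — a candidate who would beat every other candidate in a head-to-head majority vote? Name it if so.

Head-to-head results (9 voters total):
Ben vs Gus: Gus wins 7–2.
Ben vs Dana: Dana wins 5–4.
Gus vs Dana: Gus wins 5–4.
Gus beats each rival — Ben (7–2), Dana (5–4) — so Gus is the Condorcet winner.

Gus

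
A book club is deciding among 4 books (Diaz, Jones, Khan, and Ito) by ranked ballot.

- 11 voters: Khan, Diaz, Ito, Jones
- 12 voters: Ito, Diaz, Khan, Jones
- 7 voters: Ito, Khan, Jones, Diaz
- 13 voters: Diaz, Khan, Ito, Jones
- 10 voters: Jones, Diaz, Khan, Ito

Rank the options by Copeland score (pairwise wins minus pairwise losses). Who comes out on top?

Diaz

Pairwise results:
  Diaz vs Jones: Diaz wins 36–17.
  Diaz vs Khan: Diaz wins 35–18.
  Diaz vs Ito: Diaz wins 34–19.
  Jones vs Khan: Khan wins 43–10.
  Jones vs Ito: Ito wins 43–10.
  Khan vs Ito: Khan wins 34–19.
Copeland scores (wins − losses):
  Diaz: 3 − 0 = 3
  Jones: 0 − 3 = -3
  Khan: 2 − 1 = 1
  Ito: 1 − 2 = -1
Diaz has the best Copeland score.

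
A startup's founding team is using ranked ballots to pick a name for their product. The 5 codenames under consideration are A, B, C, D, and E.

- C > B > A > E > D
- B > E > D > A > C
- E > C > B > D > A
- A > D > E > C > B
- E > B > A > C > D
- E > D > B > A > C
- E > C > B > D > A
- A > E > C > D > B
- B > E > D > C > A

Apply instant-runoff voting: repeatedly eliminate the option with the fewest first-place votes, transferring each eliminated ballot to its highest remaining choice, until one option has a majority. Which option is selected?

Round 1: E 4, A 2, B 2, C 1, D 0. D has the fewest and is eliminated.
Round 2: E 4, A 2, B 2, C 1. C has the fewest and is eliminated.
Round 3: E 4, B 3, A 2. A has the fewest and is eliminated.
Round 4: E 6, B 3. E has a majority.

E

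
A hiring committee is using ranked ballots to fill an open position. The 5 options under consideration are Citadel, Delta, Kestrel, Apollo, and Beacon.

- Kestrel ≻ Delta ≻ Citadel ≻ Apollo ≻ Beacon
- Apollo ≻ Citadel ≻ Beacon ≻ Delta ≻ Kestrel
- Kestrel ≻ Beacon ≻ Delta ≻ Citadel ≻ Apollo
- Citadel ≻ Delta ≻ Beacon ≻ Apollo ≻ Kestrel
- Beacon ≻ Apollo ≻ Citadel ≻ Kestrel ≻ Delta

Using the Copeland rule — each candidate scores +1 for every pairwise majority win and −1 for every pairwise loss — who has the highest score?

Citadel

Pairwise results:
  Citadel vs Delta: Citadel wins 3–2.
  Citadel vs Kestrel: Citadel wins 3–2.
  Citadel vs Apollo: Citadel wins 3–2.
  Citadel vs Beacon: Citadel wins 3–2.
  Delta vs Kestrel: Kestrel wins 3–2.
  Delta vs Apollo: Delta wins 3–2.
  Delta vs Beacon: Beacon wins 3–2.
  Kestrel vs Apollo: Apollo wins 3–2.
  Kestrel vs Beacon: Beacon wins 3–2.
  Apollo vs Beacon: Beacon wins 3–2.
Copeland scores (wins − losses):
  Citadel: 4 − 0 = 4
  Delta: 1 − 3 = -2
  Kestrel: 1 − 3 = -2
  Apollo: 1 − 3 = -2
  Beacon: 3 − 1 = 2
Citadel has the best Copeland score.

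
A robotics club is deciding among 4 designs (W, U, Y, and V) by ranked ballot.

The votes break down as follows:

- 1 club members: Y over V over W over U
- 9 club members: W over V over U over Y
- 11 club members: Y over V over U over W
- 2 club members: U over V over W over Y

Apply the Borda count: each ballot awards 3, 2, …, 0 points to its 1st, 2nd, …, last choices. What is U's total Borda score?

Borda scores:
  W: 1 + 9·3 + 11·0 + 2·1 = 30
  U: 0 + 9·1 + 11·1 + 2·3 = 26
  Y: 3 + 9·0 + 11·3 + 2·0 = 36
  V: 2 + 9·2 + 11·2 + 2·2 = 46

26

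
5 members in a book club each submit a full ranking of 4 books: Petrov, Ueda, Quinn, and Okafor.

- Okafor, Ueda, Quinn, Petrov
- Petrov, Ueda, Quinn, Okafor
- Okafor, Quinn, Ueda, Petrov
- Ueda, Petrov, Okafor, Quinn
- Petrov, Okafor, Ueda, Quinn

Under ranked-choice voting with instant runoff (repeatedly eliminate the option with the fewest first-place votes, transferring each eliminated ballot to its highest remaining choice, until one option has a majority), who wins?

Petrov

Round 1: Petrov 2, Okafor 2, Ueda 1, Quinn 0. Quinn has the fewest and is eliminated.
Round 2: Petrov 2, Okafor 2, Ueda 1. Ueda has the fewest and is eliminated.
Round 3: Petrov 3, Okafor 2. Petrov has a majority.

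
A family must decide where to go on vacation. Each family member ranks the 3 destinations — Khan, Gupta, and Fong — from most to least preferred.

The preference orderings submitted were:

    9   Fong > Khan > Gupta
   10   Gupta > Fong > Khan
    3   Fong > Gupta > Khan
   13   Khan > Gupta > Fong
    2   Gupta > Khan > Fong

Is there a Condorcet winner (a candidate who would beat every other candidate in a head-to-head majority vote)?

No

Head-to-head results (37 voters total):
Khan vs Gupta: Khan wins 22–15.
Khan vs Fong: Fong wins 22–15.
Gupta vs Fong: Gupta wins 25–12.
No candidate beats all others: Khan beats Gupta beats Fong beats Khan, a majority cycle.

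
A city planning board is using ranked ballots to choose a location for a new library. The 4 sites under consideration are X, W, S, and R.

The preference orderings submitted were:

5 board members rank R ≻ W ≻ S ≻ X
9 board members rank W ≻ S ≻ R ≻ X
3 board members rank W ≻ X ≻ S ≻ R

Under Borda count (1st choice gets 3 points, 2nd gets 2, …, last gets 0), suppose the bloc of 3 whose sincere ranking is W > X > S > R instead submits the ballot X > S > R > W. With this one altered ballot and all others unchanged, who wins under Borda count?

Borda totals with the altered ballot: X 9, W 37, S 29, R 27.
The winner is unchanged: still W.

W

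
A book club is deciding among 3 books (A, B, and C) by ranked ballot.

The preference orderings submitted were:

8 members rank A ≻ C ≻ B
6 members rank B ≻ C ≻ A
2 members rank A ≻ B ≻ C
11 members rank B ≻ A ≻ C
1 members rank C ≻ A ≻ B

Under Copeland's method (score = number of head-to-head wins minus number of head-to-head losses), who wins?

Pairwise results:
  A vs B: B wins 17–11.
  A vs C: A wins 21–7.
  B vs C: B wins 19–9.
Copeland scores (wins − losses):
  A: 1 − 1 = 0
  B: 2 − 0 = 2
  C: 0 − 2 = -2
B has the best Copeland score.

B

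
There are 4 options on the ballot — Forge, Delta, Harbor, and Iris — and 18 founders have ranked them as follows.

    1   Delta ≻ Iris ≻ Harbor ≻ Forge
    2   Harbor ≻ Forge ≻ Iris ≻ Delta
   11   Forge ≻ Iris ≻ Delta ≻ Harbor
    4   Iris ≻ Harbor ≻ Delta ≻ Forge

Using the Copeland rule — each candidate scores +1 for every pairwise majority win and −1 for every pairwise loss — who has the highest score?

Forge

Pairwise results:
  Forge vs Delta: Forge wins 13–5.
  Forge vs Harbor: Forge wins 11–7.
  Forge vs Iris: Forge wins 13–5.
  Delta vs Harbor: Delta wins 12–6.
  Delta vs Iris: Iris wins 17–1.
  Harbor vs Iris: Iris wins 16–2.
Copeland scores (wins − losses):
  Forge: 3 − 0 = 3
  Delta: 1 − 2 = -1
  Harbor: 0 − 3 = -3
  Iris: 2 − 1 = 1
Forge has the best Copeland score.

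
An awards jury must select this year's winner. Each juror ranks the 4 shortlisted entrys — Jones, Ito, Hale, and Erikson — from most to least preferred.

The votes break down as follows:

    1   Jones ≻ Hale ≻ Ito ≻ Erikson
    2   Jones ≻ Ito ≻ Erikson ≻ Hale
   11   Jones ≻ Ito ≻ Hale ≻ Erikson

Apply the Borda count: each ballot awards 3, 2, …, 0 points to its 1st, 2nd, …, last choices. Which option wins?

Jones

Borda scores:
  Jones: 3 + 2·3 + 11·3 = 42
  Ito: 1 + 2·2 + 11·2 = 27
  Hale: 2 + 2·0 + 11·1 = 13
  Erikson: 0 + 2·1 + 11·0 = 2
Jones has the highest total.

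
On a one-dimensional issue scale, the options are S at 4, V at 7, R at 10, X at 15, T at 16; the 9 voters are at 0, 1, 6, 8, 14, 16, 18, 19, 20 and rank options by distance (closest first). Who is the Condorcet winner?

X

With single-peaked preferences on a line, the Condorcet winner is the candidate closest to the median voter.
The median voter (position 14) is closest to X at 15.
Check: X vs S — voters closer to X: 5 of 9.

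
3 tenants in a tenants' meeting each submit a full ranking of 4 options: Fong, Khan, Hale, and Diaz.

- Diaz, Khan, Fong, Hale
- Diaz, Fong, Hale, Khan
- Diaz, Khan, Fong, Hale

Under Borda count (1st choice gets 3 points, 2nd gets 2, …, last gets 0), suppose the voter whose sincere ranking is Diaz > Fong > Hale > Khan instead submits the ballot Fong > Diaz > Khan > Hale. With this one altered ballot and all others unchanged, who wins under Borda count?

Borda totals with the altered ballot: Fong 5, Khan 5, Hale 0, Diaz 8.
The winner is unchanged: still Diaz.

Diaz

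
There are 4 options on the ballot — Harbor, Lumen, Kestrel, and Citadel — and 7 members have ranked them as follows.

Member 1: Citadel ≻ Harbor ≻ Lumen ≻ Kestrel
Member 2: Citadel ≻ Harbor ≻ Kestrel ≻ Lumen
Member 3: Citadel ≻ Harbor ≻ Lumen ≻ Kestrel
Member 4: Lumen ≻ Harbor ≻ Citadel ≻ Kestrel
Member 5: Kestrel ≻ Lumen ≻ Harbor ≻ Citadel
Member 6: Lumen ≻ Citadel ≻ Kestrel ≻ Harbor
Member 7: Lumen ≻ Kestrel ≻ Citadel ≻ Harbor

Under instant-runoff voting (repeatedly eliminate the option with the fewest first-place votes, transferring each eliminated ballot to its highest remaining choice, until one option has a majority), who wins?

Round 1: Lumen 3, Citadel 3, Kestrel 1, Harbor 0. Harbor has the fewest and is eliminated.
Round 2: Lumen 3, Citadel 3, Kestrel 1. Kestrel has the fewest and is eliminated.
Round 3: Lumen 4, Citadel 3. Lumen has a majority.

Lumen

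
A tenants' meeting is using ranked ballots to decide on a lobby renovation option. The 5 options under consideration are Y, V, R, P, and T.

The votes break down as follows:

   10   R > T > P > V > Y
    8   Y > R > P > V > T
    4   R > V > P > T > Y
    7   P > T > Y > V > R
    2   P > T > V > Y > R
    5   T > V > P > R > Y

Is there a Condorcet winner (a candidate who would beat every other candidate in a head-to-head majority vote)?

Head-to-head results (36 voters total):
Y vs V: V wins 21–15.
Y vs R: R wins 19–17.
Y vs P: P wins 28–8.
Y vs T: T wins 28–8.
V vs R: R wins 22–14.
V vs P: P wins 27–9.
V vs T: T wins 24–12.
R vs P: R wins 22–14.
R vs T: R wins 22–14.
P vs T: P wins 21–15.
R beats each rival — Y (19–17), V (22–14), P (22–14), T (22–14) — so R is the Condorcet winner.

Yes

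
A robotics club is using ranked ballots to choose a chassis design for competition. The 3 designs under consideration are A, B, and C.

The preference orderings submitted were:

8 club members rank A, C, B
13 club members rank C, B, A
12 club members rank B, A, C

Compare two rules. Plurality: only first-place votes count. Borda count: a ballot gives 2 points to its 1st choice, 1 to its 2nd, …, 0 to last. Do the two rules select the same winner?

No

Plurality first-place counts: A 8, B 12, C 13 → C.
Borda totals: A 28, B 37, C 34 → B.
The two rules disagree: plurality picks C, Borda picks B.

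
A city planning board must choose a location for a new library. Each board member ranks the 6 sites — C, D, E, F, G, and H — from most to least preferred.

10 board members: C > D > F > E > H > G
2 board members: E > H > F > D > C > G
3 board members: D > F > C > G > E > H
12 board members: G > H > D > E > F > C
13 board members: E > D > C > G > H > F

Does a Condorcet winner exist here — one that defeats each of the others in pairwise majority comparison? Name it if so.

D

Head-to-head results (40 voters total):
C vs D: D wins 30–10.
C vs E: E wins 27–13.
C vs F: C wins 23–17.
C vs G: C wins 28–12.
C vs H: C wins 26–14.
D vs E: D wins 25–15.
D vs F: D wins 38–2.
D vs G: D wins 28–12.
D vs H: D wins 26–14.
E vs F: E wins 27–13.
E vs G: E wins 25–15.
E vs H: E wins 28–12.
F vs G: G wins 25–15.
F vs H: H wins 27–13.
G vs H: G wins 28–12.
D beats each rival — C (30–10), E (25–15), F (38–2), G (28–12), H (26–14) — so D is the Condorcet winner.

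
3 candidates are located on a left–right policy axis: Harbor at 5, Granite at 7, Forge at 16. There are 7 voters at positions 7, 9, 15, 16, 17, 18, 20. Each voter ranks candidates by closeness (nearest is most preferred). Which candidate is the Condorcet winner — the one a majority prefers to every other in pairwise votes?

Forge

With single-peaked preferences on a line, the Condorcet winner is the candidate closest to the median voter.
The median voter (position 16) is closest to Forge at 16.
Check: Forge vs Harbor — voters closer to Forge: 5 of 7.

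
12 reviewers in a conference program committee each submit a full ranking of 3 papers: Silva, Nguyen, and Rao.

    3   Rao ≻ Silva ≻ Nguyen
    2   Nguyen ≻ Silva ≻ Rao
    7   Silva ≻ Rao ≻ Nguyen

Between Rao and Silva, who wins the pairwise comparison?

Ballots ranking Rao above Silva: 3.
Ballots ranking Silva above Rao: 2+7 = 9.
Silva wins the head-to-head, 9–3.

Silva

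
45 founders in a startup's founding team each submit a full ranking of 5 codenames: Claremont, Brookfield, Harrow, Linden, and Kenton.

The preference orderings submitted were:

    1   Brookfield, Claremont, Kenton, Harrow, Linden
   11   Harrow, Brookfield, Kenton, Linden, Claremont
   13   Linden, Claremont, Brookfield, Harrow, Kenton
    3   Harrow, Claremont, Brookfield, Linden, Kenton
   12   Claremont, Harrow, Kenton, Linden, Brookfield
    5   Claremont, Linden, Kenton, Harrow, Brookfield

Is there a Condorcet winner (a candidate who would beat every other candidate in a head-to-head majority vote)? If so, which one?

Head-to-head results (45 voters total):
Claremont vs Brookfield: Claremont wins 33–12.
Claremont vs Harrow: Claremont wins 31–14.
Claremont vs Linden: Linden wins 24–21.
Claremont vs Kenton: Claremont wins 34–11.
Brookfield vs Harrow: Harrow wins 31–14.
Brookfield vs Linden: Linden wins 30–15.
Brookfield vs Kenton: Brookfield wins 28–17.
Harrow vs Linden: Harrow wins 27–18.
Harrow vs Kenton: Harrow wins 39–6.
Linden vs Kenton: Kenton wins 24–21.
No candidate beats all others: Claremont beats Harrow beats Linden beats Claremont, a majority cycle.

No Condorcet winner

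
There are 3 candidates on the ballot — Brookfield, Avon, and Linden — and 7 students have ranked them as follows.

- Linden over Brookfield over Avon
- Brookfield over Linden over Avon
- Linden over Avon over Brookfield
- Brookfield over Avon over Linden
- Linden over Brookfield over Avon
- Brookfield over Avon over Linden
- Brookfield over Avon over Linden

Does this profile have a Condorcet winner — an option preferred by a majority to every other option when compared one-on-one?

Head-to-head results (7 voters total):
Brookfield vs Avon: Brookfield wins 6–1.
Brookfield vs Linden: Brookfield wins 4–3.
Avon vs Linden: Linden wins 4–3.
Brookfield beats each rival — Avon (6–1), Linden (4–3) — so Brookfield is the Condorcet winner.

Yes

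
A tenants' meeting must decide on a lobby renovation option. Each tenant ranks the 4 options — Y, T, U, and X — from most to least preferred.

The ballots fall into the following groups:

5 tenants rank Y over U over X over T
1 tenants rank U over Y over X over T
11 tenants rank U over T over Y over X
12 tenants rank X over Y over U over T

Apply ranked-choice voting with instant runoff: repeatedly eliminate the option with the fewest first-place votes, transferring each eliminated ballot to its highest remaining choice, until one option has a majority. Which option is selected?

Round 1: U 12, X 12, Y 5, T 0. T has the fewest and is eliminated.
Round 2: U 12, X 12, Y 5. Y has the fewest and is eliminated.
Round 3: U 17, X 12. U has a majority.

U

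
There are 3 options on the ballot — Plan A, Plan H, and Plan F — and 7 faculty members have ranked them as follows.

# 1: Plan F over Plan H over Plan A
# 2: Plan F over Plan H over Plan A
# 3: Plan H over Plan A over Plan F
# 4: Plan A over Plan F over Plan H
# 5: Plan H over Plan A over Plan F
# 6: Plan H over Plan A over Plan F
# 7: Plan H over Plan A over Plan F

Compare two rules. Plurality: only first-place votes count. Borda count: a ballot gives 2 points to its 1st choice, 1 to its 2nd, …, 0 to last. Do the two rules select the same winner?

Yes

Plurality first-place counts: Plan A 1, Plan H 4, Plan F 2 → Plan H.
Borda totals: Plan A 6, Plan H 10, Plan F 5 → Plan H.
The two rules agree on Plan H.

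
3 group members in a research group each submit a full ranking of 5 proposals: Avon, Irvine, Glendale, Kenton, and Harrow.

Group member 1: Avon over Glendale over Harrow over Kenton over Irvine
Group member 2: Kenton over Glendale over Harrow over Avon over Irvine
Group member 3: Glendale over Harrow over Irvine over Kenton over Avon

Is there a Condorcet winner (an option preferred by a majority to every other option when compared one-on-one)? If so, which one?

Glendale

Head-to-head results (3 voters total):
Avon vs Irvine: Avon wins 2–1.
Avon vs Glendale: Glendale wins 2–1.
Avon vs Kenton: Kenton wins 2–1.
Avon vs Harrow: Harrow wins 2–1.
Irvine vs Glendale: Glendale wins 3–0.
Irvine vs Kenton: Kenton wins 2–1.
Irvine vs Harrow: Harrow wins 3–0.
Glendale vs Kenton: Glendale wins 2–1.
Glendale vs Harrow: Glendale wins 3–0.
Kenton vs Harrow: Harrow wins 2–1.
Glendale beats each rival — Avon (2–1), Irvine (3–0), Kenton (2–1), Harrow (3–0) — so Glendale is the Condorcet winner.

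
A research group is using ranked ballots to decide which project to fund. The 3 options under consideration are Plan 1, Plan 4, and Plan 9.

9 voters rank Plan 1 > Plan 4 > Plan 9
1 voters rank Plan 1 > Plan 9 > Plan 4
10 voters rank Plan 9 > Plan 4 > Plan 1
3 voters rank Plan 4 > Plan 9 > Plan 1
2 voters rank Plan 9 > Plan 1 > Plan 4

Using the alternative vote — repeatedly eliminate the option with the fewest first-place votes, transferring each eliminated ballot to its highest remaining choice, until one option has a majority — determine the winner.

Plan 9

Round 1: Plan 9 12, Plan 1 10, Plan 4 3. Plan 4 has the fewest and is eliminated.
Round 2: Plan 9 15, Plan 1 10. Plan 9 has a majority.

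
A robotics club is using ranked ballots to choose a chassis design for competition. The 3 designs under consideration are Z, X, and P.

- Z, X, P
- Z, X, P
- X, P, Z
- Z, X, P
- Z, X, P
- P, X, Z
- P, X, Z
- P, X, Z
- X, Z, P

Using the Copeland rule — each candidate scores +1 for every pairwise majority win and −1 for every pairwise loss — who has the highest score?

X

Pairwise results:
  Z vs X: X wins 5–4.
  Z vs P: Z wins 5–4.
  X vs P: X wins 6–3.
Copeland scores (wins − losses):
  Z: 1 − 1 = 0
  X: 2 − 0 = 2
  P: 0 − 2 = -2
X has the best Copeland score.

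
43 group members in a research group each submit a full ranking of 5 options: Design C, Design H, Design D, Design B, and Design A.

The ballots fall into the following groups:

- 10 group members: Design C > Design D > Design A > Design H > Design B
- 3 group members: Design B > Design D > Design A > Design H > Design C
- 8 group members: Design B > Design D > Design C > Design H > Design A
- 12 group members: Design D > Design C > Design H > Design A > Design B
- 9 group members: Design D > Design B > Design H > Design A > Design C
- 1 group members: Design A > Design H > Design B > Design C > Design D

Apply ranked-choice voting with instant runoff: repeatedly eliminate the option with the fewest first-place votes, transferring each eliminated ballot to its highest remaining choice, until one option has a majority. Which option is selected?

Round 1: Design D 21, Design B 11, Design C 10, Design A 1, Design H 0. Design H has the fewest and is eliminated.
Round 2: Design D 21, Design B 11, Design C 10, Design A 1. Design A has the fewest and is eliminated.
Round 3: Design D 21, Design B 12, Design C 10. Design C has the fewest and is eliminated.
Round 4: Design D 31, Design B 12. Design D has a majority.

Design D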